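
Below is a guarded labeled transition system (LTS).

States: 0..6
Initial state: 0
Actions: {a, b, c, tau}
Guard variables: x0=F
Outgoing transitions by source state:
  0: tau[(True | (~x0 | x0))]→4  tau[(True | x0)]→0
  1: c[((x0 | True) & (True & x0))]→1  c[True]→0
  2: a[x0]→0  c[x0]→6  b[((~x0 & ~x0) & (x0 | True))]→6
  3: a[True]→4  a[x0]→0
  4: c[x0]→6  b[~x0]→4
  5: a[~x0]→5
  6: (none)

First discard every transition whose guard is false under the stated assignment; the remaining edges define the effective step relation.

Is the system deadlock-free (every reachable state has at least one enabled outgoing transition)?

Answer: DEADLOCK-FREE

Working:
R = {0,4}
  0: tau→0  tau→4  [2 exit(s)]
  4: b→4  [1 exit(s)]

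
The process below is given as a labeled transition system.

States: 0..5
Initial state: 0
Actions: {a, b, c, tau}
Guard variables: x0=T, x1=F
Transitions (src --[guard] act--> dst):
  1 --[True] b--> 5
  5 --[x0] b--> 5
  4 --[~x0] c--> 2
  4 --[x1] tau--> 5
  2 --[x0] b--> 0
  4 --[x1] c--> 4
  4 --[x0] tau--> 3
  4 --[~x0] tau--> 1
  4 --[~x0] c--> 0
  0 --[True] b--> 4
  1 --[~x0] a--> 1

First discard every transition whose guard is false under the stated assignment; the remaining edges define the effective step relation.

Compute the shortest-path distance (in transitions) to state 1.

BFS to 1:
  Layer 0: {0}
  Layer 1: {4}
  Layer 2: {3}
1 never appears.

Answer: UNREACHABLE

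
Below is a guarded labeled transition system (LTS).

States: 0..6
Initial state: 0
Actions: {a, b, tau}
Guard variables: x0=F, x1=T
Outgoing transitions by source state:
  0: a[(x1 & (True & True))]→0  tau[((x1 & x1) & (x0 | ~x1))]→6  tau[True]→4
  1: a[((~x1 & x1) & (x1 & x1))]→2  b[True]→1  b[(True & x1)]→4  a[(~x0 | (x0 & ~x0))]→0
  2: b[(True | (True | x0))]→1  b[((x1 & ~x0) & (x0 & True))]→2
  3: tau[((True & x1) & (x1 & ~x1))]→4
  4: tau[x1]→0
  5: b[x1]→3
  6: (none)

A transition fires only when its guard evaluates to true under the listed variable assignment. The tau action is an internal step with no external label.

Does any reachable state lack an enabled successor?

Reachable = {0,4}
  0: a→0  tau→4  [deg 2]
  4: tau→0  [deg 1]

Answer: DEADLOCK-FREE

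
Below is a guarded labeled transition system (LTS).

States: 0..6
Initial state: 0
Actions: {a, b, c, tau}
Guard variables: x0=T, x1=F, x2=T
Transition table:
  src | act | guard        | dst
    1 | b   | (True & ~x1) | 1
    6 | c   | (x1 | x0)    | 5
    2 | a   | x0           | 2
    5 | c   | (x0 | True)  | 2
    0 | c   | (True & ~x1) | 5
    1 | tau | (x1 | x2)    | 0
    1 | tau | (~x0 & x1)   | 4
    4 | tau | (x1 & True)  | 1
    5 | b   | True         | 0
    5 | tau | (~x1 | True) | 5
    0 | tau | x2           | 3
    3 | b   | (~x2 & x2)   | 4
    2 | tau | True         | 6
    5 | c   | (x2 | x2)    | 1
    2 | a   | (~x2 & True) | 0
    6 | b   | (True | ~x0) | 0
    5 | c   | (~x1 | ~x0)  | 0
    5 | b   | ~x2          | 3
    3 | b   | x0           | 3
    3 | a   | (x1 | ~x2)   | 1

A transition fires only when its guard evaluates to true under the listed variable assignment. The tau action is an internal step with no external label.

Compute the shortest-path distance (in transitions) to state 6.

Breadth-first toward 6:
  depth 0: {0}
  depth 1: {3,5}
  depth 2: {1,2}
  depth 3: {6}
first hit 6 at d=3 via c·c·tau

Answer: 3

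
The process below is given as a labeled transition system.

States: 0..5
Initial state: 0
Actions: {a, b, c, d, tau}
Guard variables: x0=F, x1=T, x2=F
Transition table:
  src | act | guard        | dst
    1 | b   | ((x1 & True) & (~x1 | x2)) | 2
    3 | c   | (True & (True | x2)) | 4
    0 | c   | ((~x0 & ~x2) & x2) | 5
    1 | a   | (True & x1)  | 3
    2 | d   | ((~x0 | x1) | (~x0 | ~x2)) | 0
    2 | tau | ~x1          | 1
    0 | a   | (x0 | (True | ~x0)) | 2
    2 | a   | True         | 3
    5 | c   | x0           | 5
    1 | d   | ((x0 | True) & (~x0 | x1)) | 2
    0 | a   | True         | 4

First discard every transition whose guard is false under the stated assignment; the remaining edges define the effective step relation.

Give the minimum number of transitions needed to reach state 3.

BFS to 3:
  L0 = {0}
  L1 = {2,4}
  L2 = {3}
first hit 3 at d=2 via a·a

Answer: 2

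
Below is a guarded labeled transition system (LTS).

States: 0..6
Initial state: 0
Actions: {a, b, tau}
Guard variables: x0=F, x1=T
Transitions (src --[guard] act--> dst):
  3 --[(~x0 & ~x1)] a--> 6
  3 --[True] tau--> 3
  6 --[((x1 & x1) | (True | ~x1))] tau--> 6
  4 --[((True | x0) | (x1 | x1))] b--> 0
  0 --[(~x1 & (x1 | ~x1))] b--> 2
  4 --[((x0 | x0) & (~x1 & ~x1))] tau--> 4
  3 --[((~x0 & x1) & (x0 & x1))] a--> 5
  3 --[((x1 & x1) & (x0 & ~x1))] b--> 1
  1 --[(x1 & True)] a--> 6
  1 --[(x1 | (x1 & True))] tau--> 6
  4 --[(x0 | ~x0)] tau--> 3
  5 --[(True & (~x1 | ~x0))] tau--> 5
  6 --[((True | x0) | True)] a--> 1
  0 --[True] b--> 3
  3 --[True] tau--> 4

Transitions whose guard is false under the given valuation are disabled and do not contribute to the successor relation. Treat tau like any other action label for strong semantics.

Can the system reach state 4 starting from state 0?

Guard filter leaves 10 enabled edge(s).
Layer 0: {0}
Layer 1: {3}  cumulative {0,3}
Layer 2: {4}  cumulative {0,3,4}
Reach set: {0,3,4}
trace reaching 4: b·tau

Answer: REACHABLE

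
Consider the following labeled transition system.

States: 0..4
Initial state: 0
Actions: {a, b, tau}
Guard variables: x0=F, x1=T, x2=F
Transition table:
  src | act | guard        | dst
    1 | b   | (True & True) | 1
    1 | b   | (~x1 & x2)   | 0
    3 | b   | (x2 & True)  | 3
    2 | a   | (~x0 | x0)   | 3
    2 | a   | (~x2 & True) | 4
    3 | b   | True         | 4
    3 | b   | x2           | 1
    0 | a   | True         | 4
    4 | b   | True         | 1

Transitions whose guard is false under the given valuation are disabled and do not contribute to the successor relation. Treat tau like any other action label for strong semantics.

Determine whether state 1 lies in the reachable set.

Answer: REACHABLE

Analysis:
6 transition(s) survive guard evaluation.
depth 0: {0}
depth 1: {4}  total {0,4}
depth 2: {1}  total {0,1,4}
Reachable = {0,1,4}
Path to 1: a·b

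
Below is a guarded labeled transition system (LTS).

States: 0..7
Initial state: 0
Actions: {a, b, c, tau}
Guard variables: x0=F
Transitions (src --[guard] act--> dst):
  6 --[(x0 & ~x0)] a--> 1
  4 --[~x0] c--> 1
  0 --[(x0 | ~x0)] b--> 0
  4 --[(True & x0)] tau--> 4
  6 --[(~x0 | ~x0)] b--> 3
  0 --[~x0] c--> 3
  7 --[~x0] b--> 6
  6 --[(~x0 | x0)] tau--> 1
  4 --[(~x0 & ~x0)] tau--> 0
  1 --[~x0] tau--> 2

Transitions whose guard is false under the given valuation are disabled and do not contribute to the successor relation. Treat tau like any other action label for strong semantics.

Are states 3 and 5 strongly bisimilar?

Bisimulation quotient by refinement:
  π0 = {{0,1,2,3,4,5,6,7}}
  π1 = {{0},{1},{2,3,5},{4},{6},{7}}
6 equivalence class(es) (converged in 2)
class of 3: {2,3,5}; class of 5: {2,3,5}

Answer: BISIMILAR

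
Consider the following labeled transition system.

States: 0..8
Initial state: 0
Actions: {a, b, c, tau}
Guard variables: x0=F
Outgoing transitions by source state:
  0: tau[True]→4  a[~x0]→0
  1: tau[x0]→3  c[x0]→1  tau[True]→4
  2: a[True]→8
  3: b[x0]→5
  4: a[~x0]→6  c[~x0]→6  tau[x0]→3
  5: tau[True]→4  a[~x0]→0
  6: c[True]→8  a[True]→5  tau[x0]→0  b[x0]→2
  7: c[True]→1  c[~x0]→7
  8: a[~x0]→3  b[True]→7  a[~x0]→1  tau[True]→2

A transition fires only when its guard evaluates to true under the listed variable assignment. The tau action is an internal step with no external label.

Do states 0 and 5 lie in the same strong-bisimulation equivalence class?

Refine partition for ~:
  P[0] = {{0,1,2,3,4,5,6,7,8}}
  P[1] = {{0,5},{1},{2},{3},{4,6},{7},{8}}
  P[2] = {{0,5},{1},{2},{3},{4},{6},{7},{8}}
stable after 3 split(s): 8 block(s)
[0]={0,5}  [5]={0,5}

Answer: BISIMILAR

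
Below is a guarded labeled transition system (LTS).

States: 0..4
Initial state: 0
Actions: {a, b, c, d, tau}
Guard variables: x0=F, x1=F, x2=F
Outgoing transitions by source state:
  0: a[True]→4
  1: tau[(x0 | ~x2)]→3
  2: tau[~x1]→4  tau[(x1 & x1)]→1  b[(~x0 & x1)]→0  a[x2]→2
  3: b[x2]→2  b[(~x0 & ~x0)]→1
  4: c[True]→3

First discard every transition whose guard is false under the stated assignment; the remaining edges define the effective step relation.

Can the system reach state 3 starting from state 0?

5 transition(s) survive guard evaluation.
Layer 0: {0}
Layer 1: {4}  total {0,4}
Layer 2: {3}  total {0,3,4}
Layer 3: {1}  total {0,1,3,4}
R = {0,1,3,4}
witness 3: a·c

Answer: REACHABLE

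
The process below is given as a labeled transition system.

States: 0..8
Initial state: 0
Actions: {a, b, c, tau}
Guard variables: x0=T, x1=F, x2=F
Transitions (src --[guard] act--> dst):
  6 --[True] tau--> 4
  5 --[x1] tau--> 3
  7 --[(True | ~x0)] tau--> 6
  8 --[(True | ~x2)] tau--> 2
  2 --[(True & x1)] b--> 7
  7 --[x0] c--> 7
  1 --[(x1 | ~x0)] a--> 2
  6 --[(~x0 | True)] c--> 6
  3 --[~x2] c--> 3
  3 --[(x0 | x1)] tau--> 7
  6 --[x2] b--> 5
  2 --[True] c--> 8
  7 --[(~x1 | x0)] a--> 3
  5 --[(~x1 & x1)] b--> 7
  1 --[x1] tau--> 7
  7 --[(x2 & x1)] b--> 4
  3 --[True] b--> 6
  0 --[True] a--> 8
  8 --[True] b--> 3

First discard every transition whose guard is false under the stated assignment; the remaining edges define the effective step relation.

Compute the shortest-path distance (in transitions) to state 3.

Answer: 2

Working:
Breadth-first toward 3:
  L0 = {0}
  L1 = {8}
  L2 = {2,3}
3 enters at depth 2; path a·b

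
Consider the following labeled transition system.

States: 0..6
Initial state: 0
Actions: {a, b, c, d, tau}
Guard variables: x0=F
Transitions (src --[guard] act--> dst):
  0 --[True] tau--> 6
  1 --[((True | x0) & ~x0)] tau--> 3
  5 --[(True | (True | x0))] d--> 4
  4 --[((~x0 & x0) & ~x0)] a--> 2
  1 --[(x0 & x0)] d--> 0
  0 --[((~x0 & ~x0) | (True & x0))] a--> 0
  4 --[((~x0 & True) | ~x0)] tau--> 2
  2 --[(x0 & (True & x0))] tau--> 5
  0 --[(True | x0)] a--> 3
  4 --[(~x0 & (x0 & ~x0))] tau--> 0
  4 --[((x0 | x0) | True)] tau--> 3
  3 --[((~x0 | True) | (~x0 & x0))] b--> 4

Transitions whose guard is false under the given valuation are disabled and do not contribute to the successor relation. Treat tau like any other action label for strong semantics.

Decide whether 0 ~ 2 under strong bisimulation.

Answer: NOT BISIMILAR

Trace:
Refine partition for ~:
  round 0: {{0,1,2,3,4,5,6}}
  round 1: {{0},{1,4},{2,6},{3},{5}}
  round 2: {{0},{1},{2,6},{3},{4},{5}}
6 equivalence class(es) (converged in 3)
[0]={0}  [2]={2,6}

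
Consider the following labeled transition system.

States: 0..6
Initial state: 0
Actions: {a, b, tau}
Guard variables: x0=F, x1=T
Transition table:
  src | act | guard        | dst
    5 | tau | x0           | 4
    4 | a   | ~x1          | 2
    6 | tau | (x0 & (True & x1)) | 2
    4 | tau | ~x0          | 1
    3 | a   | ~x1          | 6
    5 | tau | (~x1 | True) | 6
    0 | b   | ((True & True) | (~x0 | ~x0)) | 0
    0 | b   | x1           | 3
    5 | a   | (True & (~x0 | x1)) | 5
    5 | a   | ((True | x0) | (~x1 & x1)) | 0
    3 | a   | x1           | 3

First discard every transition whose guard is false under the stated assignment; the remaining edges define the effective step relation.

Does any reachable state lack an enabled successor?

Answer: DEADLOCK-FREE

Analysis:
Reachable = {0,3}
  0: b→0  b→3  [2 exit(s)]
  3: a→3  [1 exit(s)]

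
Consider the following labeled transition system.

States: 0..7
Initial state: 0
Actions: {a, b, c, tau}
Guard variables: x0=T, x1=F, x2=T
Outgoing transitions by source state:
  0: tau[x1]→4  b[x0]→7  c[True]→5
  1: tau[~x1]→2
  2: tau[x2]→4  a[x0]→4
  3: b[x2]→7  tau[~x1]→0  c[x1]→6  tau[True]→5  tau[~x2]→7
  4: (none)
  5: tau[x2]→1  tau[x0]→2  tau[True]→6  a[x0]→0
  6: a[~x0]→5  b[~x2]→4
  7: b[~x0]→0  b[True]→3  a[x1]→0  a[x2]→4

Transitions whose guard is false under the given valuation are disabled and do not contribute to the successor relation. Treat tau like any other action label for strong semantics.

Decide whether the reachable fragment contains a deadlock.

Reach set: {0,1,2,3,4,5,6,7}
  0: b→7  c→5  [2 out]
  1: tau→2  [1 out]
  2: a→4  tau→4  [2 out]
  3: b→7  tau→0  tau→5  [3 out]
  4: ∅  [STUCK]
  5: a→0  tau→1  tau→2  tau→6  [4 out]
  6: ∅  [STUCK]
  7: a→4  b→3  [2 out]
witness 4: b·a

Answer: DEADLOCK at state 4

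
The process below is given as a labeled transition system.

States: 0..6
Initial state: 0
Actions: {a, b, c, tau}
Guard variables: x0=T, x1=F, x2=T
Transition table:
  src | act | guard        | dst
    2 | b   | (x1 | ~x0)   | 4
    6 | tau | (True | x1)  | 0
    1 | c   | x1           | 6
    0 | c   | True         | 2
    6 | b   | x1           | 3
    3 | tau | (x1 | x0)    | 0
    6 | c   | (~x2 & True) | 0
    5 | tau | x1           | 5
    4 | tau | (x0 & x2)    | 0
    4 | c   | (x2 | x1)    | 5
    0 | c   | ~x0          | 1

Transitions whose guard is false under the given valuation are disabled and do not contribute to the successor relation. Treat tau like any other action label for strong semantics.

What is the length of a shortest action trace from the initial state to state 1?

BFS to 1:
  L0 = {0}
  L1 = {2}
1 never appears.

Answer: UNREACHABLE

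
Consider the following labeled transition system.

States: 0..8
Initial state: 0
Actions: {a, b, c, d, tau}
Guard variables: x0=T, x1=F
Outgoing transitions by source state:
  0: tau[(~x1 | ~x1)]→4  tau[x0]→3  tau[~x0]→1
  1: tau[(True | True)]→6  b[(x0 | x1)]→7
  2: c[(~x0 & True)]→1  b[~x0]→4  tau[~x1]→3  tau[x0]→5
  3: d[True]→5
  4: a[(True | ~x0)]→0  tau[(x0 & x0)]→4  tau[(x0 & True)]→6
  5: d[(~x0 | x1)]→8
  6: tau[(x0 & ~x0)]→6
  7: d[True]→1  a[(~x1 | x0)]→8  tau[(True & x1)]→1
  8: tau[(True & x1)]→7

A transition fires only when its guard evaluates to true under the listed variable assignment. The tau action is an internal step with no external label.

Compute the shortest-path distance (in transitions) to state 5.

Breadth-first toward 5:
  depth 0: {0}
  depth 1: {3,4}
  depth 2: {5,6}
5 enters at depth 2; path tau·d

Answer: 2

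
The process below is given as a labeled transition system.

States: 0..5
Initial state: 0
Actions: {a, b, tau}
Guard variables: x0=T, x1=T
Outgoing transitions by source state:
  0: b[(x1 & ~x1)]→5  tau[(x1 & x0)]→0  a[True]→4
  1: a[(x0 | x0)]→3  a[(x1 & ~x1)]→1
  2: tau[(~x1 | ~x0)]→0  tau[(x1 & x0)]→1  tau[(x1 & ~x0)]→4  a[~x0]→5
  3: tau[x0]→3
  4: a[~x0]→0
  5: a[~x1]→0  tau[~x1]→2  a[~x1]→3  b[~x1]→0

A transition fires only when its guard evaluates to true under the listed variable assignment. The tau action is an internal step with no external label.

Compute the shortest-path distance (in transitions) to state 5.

Answer: UNREACHABLE

Working:
Breadth-first toward 5:
  depth 0: {0}
  depth 1: {4}
5 never appears.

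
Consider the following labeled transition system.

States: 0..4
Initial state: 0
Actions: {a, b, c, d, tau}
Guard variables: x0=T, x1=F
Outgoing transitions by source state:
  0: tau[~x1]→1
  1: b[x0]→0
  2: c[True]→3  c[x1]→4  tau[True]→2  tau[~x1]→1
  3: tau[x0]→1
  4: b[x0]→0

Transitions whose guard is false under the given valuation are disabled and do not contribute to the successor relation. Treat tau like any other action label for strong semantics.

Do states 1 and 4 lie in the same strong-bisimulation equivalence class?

Compute ~ classes (split until stable):
  P[0] = {{0,1,2,3,4}}
  P[1] = {{0,3},{1,4},{2}}
3 equivalence class(es) (converged in 2)
1∈{1,4}, 4∈{1,4}

Answer: BISIMILAR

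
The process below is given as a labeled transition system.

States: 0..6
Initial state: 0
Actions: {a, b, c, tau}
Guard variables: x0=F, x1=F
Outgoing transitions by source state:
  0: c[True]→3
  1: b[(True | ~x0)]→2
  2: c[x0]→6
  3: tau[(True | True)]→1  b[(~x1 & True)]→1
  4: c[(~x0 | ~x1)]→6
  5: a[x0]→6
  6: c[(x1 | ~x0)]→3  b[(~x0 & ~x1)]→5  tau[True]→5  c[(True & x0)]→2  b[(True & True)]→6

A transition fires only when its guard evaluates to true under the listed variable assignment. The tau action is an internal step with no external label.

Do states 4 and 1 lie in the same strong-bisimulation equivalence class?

Bisimulation quotient by refinement:
  round 0: {{0,1,2,3,4,5,6}}
  round 1: {{0,4},{1},{2,5},{3},{6}}
  round 2: {{0},{1},{2,5},{3},{4},{6}}
Fixed point at round 3; 6 class(es).
4∈{4}, 1∈{1}

Answer: NOT BISIMILAR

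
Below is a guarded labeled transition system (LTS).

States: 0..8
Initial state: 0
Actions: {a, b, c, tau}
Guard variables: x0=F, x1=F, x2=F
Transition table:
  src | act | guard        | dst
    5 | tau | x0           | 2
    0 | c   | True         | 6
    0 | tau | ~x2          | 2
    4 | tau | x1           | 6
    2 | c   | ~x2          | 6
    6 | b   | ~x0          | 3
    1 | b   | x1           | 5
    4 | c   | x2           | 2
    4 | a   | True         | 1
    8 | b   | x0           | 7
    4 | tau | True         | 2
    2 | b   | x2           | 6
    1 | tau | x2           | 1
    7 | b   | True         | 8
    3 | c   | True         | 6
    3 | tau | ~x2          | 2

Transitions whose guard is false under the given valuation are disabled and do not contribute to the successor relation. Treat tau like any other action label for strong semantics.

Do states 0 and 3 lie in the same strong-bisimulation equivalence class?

Compute ~ classes (split until stable):
  P[0] = {{0,1,2,3,4,5,6,7,8}}
  P[1] = {{0,3},{1,5,8},{2},{4},{6,7}}
  P[2] = {{0,3},{1,5,8},{2},{4},{6},{7}}
stable after 3 split(s): 6 block(s)
[0]={0,3}  [3]={0,3}

Answer: BISIMILAR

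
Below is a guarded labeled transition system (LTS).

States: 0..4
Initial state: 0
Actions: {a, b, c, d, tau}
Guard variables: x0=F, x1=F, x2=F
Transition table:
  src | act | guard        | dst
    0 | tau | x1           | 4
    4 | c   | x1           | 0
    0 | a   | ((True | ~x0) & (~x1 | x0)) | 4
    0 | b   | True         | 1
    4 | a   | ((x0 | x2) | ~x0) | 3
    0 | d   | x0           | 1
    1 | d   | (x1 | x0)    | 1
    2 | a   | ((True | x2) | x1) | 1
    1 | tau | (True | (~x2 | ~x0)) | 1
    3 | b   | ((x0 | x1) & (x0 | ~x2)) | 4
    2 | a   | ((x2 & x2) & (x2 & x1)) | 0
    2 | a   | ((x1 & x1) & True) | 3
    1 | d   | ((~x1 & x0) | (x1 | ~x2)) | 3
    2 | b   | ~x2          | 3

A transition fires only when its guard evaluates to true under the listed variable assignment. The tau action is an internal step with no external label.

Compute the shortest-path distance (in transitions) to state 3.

Answer: 2

Trace:
Breadth-first toward 3:
  L0 = {0}
  L1 = {1,4}
  L2 = {3}
3 enters at depth 2; path a·a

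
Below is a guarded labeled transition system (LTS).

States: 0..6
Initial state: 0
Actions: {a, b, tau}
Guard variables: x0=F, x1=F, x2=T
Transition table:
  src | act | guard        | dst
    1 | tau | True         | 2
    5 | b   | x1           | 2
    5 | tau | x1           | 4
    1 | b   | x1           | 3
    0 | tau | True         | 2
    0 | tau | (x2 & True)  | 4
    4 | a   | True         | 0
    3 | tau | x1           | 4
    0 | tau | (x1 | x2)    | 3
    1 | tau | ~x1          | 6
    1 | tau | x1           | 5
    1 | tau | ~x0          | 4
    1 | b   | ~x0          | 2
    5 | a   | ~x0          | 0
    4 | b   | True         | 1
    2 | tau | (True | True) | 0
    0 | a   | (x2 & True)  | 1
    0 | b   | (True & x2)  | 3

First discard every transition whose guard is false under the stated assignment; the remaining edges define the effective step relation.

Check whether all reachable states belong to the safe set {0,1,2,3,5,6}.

Inv-set: {0,1,2,3,5,6}
R = {0,1,2,3,4,6}
  0: ✓
  1: ✓
  2: ✓
  3: ✓
  4: VIOLATES
  6: ✓
reach 4 via tau — violates

Answer: INVARIANT VIOLATED at state 4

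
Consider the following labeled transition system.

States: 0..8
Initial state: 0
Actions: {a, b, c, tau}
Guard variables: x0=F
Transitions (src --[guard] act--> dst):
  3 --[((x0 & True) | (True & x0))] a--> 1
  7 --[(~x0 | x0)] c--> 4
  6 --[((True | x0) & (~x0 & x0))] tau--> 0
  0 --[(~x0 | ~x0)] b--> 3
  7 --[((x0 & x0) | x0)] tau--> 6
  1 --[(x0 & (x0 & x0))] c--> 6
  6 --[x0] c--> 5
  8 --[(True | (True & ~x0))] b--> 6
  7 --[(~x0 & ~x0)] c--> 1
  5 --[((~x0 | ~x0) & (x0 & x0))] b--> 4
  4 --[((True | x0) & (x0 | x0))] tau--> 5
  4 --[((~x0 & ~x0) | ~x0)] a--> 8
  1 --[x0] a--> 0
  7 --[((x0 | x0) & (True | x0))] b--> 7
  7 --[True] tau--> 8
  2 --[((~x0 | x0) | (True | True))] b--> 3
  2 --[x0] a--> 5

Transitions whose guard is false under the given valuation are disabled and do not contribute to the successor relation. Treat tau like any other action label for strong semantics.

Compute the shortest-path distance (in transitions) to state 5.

Answer: UNREACHABLE

Trace:
BFS to 5:
  L0 = {0}
  L1 = {3}
5 never appears.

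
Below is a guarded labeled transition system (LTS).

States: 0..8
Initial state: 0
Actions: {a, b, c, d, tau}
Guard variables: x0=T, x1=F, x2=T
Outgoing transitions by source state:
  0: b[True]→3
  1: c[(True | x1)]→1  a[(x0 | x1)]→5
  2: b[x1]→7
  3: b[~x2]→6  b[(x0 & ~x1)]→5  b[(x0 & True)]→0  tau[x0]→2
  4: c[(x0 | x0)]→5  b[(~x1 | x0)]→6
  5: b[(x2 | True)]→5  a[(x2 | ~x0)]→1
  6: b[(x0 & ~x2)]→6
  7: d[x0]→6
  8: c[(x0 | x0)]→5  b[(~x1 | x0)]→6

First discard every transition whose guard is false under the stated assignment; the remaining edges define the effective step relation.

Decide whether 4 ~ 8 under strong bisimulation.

Answer: BISIMILAR

Analysis:
Bisimulation quotient by refinement:
  π0 = {{0,1,2,3,4,5,6,7,8}}
  π1 = {{0},{1},{2,6},{3},{4,8},{5},{7}}
7 equivalence class(es) (converged in 2)
class of 4: {4,8}; class of 8: {4,8}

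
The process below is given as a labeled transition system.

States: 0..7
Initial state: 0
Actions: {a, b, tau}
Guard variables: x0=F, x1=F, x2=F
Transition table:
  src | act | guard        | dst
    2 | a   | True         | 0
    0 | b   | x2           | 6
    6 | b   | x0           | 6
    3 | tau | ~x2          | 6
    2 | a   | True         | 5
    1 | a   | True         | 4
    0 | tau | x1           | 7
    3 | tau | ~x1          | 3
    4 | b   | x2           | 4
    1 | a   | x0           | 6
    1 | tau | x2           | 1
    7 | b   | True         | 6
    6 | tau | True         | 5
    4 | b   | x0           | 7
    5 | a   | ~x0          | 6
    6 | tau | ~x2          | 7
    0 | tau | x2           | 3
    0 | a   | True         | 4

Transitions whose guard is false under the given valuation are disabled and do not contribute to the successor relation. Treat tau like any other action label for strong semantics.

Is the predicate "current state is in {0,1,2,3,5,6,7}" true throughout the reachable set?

Answer: INVARIANT VIOLATED at state 4

Working:
Allowed set {0,1,2,3,5,6,7}
Reachable = {0,4}
  0: ✓
  4: VIOLATES
witness against invariant: a → 4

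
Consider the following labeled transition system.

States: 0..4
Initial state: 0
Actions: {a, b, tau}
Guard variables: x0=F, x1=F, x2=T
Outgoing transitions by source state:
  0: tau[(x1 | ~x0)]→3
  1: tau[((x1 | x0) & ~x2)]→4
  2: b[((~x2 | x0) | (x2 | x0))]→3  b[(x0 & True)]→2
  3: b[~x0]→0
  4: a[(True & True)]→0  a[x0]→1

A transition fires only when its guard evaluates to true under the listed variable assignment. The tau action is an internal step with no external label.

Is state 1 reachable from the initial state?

Guard filter leaves 4 enabled edge(s).
Layer 0: {0}
Layer 1: {3}  cumulative {0,3}
Reachable = {0,3}

Answer: UNREACHABLE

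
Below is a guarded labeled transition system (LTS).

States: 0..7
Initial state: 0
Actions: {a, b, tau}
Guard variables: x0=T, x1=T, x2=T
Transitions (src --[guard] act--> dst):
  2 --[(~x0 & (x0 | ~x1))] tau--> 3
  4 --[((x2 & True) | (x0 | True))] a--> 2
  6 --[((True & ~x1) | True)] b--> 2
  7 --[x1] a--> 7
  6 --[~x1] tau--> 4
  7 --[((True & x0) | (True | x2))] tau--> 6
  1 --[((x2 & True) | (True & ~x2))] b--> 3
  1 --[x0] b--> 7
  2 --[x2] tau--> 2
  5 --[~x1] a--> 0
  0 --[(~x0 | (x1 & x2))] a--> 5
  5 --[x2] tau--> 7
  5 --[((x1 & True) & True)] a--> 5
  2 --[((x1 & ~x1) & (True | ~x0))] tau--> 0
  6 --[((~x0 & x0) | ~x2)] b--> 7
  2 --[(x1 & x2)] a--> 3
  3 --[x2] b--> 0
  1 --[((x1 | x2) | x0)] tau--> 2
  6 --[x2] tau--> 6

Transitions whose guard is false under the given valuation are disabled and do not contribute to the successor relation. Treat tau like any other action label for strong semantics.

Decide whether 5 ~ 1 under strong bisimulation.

Answer: NOT BISIMILAR

Analysis:
Compute ~ classes (split until stable):
  P[0] = {{0,1,2,3,4,5,6,7}}
  P[1] = {{0,4},{1,6},{2,5,7},{3}}
  P[2] = {{0,4},{1},{2},{3},{5},{6},{7}}
  P[3] = {{0},{1},{2},{3},{4},{5},{6},{7}}
stable after 4 split(s): 8 block(s)
class of 5: {5}; class of 1: {1}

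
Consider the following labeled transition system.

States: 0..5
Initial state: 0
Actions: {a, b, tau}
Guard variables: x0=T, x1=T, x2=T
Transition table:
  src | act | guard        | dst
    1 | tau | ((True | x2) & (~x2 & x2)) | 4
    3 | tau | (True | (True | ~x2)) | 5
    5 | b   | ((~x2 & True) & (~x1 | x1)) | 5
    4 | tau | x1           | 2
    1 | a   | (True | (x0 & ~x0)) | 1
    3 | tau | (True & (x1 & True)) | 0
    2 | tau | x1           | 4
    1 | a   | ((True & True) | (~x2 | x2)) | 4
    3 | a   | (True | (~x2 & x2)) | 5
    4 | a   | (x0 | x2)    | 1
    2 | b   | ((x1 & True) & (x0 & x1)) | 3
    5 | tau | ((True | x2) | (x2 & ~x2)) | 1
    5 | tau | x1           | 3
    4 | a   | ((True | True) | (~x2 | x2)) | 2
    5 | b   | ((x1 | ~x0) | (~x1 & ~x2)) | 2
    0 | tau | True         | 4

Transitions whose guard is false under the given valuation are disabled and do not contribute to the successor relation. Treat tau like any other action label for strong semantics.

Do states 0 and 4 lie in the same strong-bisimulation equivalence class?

Answer: NOT BISIMILAR

Analysis:
Refine partition for ~:
  round 0: {{0,1,2,3,4,5}}
  round 1: {{0},{1},{2,5},{3,4}}
  round 2: {{0},{1},{2},{3},{4},{5}}
stable after 3 split(s): 6 block(s)
class of 0: {0}; class of 4: {4}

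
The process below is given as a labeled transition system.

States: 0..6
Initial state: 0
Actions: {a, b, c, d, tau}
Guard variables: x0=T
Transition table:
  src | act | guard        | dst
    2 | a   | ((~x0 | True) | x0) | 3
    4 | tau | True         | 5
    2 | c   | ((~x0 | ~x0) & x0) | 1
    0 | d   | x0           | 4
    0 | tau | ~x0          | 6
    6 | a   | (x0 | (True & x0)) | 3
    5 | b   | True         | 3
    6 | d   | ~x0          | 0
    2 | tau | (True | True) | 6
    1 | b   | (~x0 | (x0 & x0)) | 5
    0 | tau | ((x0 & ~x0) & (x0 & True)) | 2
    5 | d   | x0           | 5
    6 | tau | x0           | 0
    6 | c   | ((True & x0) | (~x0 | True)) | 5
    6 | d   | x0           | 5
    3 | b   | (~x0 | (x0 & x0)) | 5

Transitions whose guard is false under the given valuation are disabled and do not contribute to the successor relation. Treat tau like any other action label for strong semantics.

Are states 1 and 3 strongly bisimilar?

Refine partition for ~:
  P[0] = {{0,1,2,3,4,5,6}}
  P[1] = {{0},{1,3},{2},{4},{5},{6}}
6 equivalence class(es) (converged in 2)
1∈{1,3}, 3∈{1,3}

Answer: BISIMILAR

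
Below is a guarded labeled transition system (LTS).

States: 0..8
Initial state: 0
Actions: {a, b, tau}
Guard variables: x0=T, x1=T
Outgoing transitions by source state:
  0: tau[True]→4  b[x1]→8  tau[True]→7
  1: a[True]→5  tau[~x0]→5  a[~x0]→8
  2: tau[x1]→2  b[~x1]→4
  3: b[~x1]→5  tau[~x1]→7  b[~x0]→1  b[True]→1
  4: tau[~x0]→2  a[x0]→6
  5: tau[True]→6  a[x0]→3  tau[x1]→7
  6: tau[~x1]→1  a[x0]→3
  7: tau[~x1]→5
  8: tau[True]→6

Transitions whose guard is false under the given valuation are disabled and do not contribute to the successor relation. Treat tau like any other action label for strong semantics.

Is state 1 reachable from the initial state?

Answer: REACHABLE

Trace:
Guard filter leaves 12 enabled edge(s).
L0 = {0}
L1 = {4,7,8}  cumulative {0,4,7,8}
L2 = {6}  cumulative {0,4,6,7,8}
L3 = {3}  cumulative {0,3,4,6,7,8}
L4 = {1}  cumulative {0,1,3,4,6,7,8}
L5 = {5}  cumulative {0,1,3,4,5,6,7,8}
R = {0,1,3,4,5,6,7,8}
witness 1: tau·a·a·b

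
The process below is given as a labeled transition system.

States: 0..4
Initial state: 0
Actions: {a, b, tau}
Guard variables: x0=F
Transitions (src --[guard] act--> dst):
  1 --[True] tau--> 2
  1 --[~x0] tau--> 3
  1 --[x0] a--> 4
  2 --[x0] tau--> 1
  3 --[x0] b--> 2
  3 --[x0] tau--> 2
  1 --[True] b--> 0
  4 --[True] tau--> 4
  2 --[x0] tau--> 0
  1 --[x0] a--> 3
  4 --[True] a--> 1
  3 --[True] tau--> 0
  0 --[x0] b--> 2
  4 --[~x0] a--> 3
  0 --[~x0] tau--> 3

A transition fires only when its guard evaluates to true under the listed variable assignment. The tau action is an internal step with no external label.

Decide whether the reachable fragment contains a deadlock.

Answer: DEADLOCK-FREE

Trace:
Reachable = {0,3}
  0: tau→3  [1 exit(s)]
  3: tau→0  [1 exit(s)]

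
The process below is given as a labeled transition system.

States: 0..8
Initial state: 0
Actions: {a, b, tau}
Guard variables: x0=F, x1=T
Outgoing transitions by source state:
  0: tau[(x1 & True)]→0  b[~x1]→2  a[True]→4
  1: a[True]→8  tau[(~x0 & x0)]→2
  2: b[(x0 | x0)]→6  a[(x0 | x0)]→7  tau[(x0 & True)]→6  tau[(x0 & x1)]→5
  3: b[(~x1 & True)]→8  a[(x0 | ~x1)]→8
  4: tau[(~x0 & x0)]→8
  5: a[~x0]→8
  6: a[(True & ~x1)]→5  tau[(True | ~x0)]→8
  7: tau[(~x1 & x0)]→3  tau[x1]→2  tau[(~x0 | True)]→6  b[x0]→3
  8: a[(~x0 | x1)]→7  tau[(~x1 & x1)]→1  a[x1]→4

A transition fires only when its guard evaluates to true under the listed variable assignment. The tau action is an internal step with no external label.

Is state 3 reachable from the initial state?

After dropping false guards: 9 live edges.
depth 0: {0}
depth 1: {4}  cumulative {0,4}
Reach set: {0,4}

Answer: UNREACHABLE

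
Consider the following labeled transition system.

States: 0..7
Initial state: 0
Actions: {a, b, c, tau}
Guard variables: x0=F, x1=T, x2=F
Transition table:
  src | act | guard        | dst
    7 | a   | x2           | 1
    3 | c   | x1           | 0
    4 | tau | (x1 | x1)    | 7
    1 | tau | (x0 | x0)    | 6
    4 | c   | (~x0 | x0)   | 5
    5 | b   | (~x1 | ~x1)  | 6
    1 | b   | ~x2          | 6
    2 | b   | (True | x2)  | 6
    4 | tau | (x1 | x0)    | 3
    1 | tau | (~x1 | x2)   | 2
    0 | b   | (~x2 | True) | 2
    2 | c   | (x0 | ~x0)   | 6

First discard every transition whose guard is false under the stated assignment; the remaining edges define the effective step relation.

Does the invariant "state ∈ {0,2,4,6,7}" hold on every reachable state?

Allowed set {0,2,4,6,7}
Reachable = {0,2,6}
  0: ✓
  2: ✓
  6: ✓

Answer: INVARIANT HOLDS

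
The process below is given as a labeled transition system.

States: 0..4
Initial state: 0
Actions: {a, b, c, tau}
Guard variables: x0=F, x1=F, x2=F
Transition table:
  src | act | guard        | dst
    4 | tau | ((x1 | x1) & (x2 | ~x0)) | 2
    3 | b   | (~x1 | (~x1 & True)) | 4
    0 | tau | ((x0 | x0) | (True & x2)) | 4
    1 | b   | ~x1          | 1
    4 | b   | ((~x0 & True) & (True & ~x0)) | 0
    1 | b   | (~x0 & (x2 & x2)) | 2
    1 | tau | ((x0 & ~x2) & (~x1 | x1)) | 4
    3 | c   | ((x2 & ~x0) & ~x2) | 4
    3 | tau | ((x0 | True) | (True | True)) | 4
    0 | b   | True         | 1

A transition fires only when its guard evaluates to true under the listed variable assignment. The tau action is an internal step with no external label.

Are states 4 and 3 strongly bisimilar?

Answer: NOT BISIMILAR

Working:
Refine partition for ~:
  P[0] = {{0,1,2,3,4}}
  P[1] = {{0,1,4},{2},{3}}
Fixed point at round 2; 3 class(es).
4∈{0,1,4}, 3∈{3}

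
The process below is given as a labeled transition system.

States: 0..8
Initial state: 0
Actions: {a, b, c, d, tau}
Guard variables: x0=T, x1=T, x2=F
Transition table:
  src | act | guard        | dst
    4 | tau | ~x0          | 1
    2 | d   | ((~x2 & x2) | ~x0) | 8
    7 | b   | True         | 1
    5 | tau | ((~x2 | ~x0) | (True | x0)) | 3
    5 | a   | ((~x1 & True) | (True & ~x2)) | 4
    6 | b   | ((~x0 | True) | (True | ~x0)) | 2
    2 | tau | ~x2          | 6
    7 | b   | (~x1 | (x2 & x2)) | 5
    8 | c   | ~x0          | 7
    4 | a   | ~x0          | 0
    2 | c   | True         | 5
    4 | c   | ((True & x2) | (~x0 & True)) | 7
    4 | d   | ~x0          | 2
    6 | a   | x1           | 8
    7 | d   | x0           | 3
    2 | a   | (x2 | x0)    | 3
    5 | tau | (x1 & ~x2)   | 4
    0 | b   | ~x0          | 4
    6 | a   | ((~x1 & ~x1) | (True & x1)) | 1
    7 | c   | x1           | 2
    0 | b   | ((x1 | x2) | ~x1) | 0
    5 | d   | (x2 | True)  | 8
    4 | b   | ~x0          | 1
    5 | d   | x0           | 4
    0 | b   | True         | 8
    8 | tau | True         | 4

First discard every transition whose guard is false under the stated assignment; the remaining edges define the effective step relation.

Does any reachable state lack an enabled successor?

Answer: DEADLOCK at state 4

Trace:
Reachable = {0,4,8}
  0: b→0  b→8  [2 out]
  4: ∅  [STUCK]
  8: tau→4  [1 out]
witness 4: b·tau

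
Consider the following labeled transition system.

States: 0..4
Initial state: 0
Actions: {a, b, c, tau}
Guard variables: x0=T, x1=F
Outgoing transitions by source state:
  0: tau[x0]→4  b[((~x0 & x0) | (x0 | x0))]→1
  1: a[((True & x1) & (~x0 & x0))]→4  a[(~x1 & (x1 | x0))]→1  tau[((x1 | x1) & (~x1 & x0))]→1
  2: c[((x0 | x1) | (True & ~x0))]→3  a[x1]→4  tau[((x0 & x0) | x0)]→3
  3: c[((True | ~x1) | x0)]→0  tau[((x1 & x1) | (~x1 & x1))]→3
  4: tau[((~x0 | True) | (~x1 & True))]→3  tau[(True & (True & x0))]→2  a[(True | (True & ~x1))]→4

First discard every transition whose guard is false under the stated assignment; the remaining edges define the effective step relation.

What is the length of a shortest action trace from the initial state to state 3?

Answer: 2

Trace:
Layered search for 3:
  L0 = {0}
  L1 = {1,4}
  L2 = {2,3}
first hit 3 at d=2 via tau·tau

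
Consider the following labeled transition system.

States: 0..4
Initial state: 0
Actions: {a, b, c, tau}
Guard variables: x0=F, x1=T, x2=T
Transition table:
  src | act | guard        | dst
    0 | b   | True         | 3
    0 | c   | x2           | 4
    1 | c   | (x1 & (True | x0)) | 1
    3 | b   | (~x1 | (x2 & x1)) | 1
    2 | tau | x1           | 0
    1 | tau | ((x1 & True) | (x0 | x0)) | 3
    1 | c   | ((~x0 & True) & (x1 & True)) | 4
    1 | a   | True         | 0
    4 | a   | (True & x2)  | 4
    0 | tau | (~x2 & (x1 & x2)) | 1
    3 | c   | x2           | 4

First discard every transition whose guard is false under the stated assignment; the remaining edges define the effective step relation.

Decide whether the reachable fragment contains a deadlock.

Answer: DEADLOCK-FREE

Analysis:
Reachable = {0,1,3,4}
  0: b→3  c→4  [deg 2]
  1: a→0  c→1  c→4  tau→3  [deg 4]
  3: b→1  c→4  [deg 2]
  4: a→4  [deg 1]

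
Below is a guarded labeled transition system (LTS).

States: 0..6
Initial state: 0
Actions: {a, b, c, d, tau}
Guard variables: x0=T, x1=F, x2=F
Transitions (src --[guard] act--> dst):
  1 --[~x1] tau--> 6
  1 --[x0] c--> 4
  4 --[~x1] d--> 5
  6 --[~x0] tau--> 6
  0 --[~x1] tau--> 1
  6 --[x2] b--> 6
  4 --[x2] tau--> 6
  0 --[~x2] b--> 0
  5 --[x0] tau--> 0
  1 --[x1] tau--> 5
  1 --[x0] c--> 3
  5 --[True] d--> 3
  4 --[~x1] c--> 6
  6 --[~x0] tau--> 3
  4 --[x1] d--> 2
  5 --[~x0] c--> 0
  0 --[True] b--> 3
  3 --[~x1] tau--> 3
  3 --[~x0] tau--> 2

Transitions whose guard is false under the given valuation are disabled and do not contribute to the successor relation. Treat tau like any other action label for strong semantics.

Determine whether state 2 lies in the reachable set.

After dropping false guards: 11 live edges.
depth 0: {0}
depth 1: {1,3}  cumulative {0,1,3}
depth 2: {4,6}  cumulative {0,1,3,4,6}
depth 3: {5}  cumulative {0,1,3,4,5,6}
Reachable = {0,1,3,4,5,6}

Answer: UNREACHABLE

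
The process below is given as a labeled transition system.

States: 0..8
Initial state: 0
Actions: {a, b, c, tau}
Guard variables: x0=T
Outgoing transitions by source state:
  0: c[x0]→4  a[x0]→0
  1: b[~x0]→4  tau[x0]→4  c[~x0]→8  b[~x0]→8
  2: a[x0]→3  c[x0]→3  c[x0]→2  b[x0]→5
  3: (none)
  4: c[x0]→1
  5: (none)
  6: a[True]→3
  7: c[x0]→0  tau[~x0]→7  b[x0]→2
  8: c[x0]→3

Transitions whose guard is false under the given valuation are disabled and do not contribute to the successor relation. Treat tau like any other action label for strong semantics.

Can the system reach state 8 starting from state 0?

Answer: UNREACHABLE

Working:
12 transition(s) survive guard evaluation.
Layer 0: {0}
Layer 1: {4}  now seen {0,4}
Layer 2: {1}  now seen {0,1,4}
R = {0,1,4}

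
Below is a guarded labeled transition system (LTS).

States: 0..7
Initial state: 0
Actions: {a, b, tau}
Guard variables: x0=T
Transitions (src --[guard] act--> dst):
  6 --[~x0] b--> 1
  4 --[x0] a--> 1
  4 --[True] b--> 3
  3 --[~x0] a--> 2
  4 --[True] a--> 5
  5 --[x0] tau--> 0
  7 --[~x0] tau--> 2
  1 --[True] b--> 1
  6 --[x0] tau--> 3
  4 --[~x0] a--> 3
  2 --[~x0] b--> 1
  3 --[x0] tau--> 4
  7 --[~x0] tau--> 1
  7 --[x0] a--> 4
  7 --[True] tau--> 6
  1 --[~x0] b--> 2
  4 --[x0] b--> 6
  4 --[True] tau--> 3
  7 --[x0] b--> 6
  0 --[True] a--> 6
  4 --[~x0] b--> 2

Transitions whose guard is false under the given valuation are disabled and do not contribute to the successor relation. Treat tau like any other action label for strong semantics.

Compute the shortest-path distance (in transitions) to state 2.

BFS to 2:
  depth 0: {0}
  depth 1: {6}
  depth 2: {3}
  depth 3: {4}
  depth 4: {1,5}
2 never appears.

Answer: UNREACHABLE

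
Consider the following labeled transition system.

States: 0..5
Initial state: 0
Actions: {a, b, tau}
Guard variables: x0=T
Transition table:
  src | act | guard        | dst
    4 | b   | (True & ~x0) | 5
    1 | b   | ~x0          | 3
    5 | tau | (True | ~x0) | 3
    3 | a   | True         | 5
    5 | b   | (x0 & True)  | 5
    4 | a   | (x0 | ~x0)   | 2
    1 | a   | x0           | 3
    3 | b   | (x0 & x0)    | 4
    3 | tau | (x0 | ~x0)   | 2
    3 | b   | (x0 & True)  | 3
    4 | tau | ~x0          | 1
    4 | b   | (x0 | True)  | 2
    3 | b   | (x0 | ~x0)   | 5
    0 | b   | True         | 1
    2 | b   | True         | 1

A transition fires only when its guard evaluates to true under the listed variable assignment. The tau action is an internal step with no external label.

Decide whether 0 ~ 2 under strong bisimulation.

Bisimulation quotient by refinement:
  round 0: {{0,1,2,3,4,5}}
  round 1: {{0,2},{1},{3},{4},{5}}
5 equivalence class(es) (converged in 2)
0∈{0,2}, 2∈{0,2}

Answer: BISIMILAR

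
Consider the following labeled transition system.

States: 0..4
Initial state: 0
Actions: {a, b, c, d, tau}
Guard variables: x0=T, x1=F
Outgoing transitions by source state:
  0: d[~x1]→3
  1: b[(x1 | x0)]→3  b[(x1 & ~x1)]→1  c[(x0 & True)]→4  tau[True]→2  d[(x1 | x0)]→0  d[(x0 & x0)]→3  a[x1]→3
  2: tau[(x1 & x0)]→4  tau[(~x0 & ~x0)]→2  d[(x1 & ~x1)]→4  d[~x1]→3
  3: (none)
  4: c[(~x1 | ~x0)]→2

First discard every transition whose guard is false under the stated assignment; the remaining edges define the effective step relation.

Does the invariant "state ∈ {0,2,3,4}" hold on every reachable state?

Allowed set {0,2,3,4}
Reach set: {0,3}
  0: ✓
  3: ✓

Answer: INVARIANT HOLDS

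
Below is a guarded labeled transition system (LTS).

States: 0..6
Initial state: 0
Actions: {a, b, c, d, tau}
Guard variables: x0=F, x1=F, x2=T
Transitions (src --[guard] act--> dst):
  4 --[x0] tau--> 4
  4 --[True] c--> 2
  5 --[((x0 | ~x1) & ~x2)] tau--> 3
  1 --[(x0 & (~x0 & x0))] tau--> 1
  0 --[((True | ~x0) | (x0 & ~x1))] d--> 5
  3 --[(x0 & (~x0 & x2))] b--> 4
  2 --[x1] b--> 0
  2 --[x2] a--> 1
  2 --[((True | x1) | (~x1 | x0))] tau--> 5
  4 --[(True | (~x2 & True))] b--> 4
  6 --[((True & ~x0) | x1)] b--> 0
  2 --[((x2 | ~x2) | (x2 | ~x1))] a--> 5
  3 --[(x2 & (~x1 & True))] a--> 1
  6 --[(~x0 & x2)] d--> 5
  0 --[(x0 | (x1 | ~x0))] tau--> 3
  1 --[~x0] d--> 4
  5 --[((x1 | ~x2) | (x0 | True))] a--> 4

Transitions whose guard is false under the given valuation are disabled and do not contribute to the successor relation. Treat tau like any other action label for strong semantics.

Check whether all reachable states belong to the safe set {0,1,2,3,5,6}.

Allowed set {0,1,2,3,5,6}
Reach set: {0,1,2,3,4,5}
  0: ✓
  1: ✓
  2: ✓
  3: ✓
  4: ✗ unsafe
  5: ✓
witness against invariant: d·a → 4

Answer: INVARIANT VIOLATED at state 4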